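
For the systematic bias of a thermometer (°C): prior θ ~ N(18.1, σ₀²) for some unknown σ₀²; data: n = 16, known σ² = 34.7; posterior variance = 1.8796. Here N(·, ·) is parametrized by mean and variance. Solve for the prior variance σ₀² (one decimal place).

σ₀² = 14.1

Posterior precision equals prior precision plus data precision: 1/σ_n² = 1/σ₀² + n/σ².
So 1/σ₀² = 1/1.8796 − 16/34.7 = 0.532028 − 0.461095 = 0.070933.
Hence σ₀² = 1/0.070933 ≈ 14.1.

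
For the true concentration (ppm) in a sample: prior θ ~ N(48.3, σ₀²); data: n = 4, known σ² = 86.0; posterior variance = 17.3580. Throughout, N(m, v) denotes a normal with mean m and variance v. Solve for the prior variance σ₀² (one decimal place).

For the Normal–Normal model with known σ², precisions add: τ_n = τ₀ + n/σ².
So 1/σ₀² = 1/17.3580 − 4/86.0 = 0.057610 − 0.046512 = 0.011098.
Hence σ₀² = 1/0.011098 ≈ 90.1.

σ₀² = 90.1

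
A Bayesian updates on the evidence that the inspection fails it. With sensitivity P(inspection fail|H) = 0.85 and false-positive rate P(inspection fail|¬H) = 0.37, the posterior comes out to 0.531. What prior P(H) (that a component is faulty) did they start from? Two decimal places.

P(H) = 0.33

In odds form, posterior odds = prior odds × likelihood ratio, so prior odds = posterior odds ÷ LR.
Posterior odds = 0.531/(1−0.531) = 1.1322. LR = 0.85/0.37 = 2.2973.
Prior odds = 1.1322/2.2973 = 0.4928, so P(H) = 0.4928/(1+0.4928) ≈ 0.33.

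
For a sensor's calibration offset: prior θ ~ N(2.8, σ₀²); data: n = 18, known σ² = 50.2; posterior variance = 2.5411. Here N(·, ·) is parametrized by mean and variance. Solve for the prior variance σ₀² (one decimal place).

σ₀² = 28.6

Posterior precision equals prior precision plus data precision: 1/σ_n² = 1/σ₀² + n/σ².
So 1/σ₀² = 1/2.5411 − 18/50.2 = 0.393530 − 0.358566 = 0.034964.
Hence σ₀² = 1/0.034964 ≈ 28.6.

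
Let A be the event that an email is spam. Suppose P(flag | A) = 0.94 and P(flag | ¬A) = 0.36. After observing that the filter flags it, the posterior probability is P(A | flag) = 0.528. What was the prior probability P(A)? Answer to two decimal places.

P(A) = 0.30

In odds form, posterior odds = prior odds × likelihood ratio, so prior odds = posterior odds ÷ LR.
Posterior odds = 0.528/(1−0.528) = 1.1186. LR = 0.94/0.36 = 2.6111.
Prior odds = 1.1186/2.6111 = 0.4284, so P(A) = 0.4284/(1+0.4284) ≈ 0.30.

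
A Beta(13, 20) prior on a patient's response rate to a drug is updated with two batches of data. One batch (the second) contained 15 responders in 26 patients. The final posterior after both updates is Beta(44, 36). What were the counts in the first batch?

Sequential conjugate updates are equivalent to a single update on the pooled data, so total successes = posterior α − prior α and total failures = posterior β − prior β.
Total across both batches: 44−13=31 responders, 36−20=16 non-responders.
Subtract the second batch: 31−15=16 responders and 16−11=5 non-responders.

16 responders and 5 non-responders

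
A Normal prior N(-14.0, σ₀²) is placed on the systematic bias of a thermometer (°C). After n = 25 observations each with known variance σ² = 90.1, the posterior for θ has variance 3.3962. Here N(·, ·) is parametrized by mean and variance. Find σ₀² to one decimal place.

For the Normal–Normal model with known σ², precisions add: τ_n = τ₀ + n/σ².
So 1/σ₀² = 1/3.3962 − 25/90.1 = 0.294447 − 0.277469 = 0.016978.
Hence σ₀² = 1/0.016978 ≈ 58.9.

σ₀² = 58.9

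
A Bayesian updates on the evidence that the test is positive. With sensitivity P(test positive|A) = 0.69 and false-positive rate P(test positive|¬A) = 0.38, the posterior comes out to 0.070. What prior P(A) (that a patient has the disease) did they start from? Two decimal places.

P(A) = 0.04

In odds form, posterior odds = prior odds × likelihood ratio, so prior odds = posterior odds ÷ LR.
Posterior odds = 0.070/(1−0.070) = 0.0753. LR = 0.69/0.38 = 1.8158.
Prior odds = 0.0753/1.8158 = 0.0415, so P(A) = 0.0415/(1+0.0415) ≈ 0.04.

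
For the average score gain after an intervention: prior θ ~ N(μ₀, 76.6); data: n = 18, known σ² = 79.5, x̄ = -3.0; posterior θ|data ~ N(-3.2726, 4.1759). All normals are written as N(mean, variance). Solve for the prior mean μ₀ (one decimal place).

With known observation variance, the Normal–Normal posterior has precision τ_n = τ₀ + n/σ² and mean μ_n = (τ₀μ₀ + (n/σ²)x̄)/τ_n.
Here τ₀ = 1/76.6 = 0.013055 and τ_data = 18/79.5 = 0.226415, so τ_n = 0.239470.
Rearranging for μ₀: μ₀ = (μ_n·τ_n − τ_data·x̄)/τ₀ = (-3.2726·0.239470 − 0.226415·-3.0) / 0.013055 = -0.104445/0.013055 ≈ -8.0.

μ₀ = -8.0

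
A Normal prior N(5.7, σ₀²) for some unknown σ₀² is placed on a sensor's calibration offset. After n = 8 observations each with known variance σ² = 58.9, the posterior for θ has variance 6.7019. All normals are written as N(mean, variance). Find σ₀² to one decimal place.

σ₀² = 74.7

For the Normal–Normal model with known σ², precisions add: τ_n = τ₀ + n/σ².
So 1/σ₀² = 1/6.7019 − 8/58.9 = 0.149211 − 0.135823 = 0.013388.
Hence σ₀² = 1/0.013388 ≈ 74.7.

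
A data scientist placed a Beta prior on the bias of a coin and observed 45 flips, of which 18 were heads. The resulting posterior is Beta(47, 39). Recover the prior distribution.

Beta(29, 12)

Under Beta–binomial conjugacy the posterior parameters are (α+s, β+f).
Subtract the data counts: 47−18=29, 39−27=12.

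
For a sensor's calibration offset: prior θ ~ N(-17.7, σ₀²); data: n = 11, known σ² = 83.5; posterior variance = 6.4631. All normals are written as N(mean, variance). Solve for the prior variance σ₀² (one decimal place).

σ₀² = 43.5

For the Normal–Normal model with known σ², precisions add: τ_n = τ₀ + n/σ².
So 1/σ₀² = 1/6.4631 − 11/83.5 = 0.154725 − 0.131737 = 0.022988.
Hence σ₀² = 1/0.022988 ≈ 43.5.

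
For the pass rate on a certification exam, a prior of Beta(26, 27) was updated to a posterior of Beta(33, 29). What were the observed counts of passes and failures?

Beta is conjugate to the binomial likelihood: posterior = Beta(a+s, b+f).
Match parameters: s=33−26=7, f=29−27=2.

7 passes and 2 failures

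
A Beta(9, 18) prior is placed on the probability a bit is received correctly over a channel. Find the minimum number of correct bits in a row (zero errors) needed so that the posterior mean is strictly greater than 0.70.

k = 34

After k correct bits and 0 errors the posterior is Beta(9+k, 18), with mean (9+k)/(9+18+k).
Set (9+k)/(27+k) > 0.70 and solve: k > (0.70·27 − 9)/(1 − 0.70) = 33.000.
The smallest integer exceeding 33.000 is 34, and checking k=34: (43)/(61) = 0.7049 > 0.70.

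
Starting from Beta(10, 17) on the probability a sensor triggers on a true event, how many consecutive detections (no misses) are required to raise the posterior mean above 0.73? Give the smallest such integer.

After k detections and 0 misses the posterior is Beta(10+k, 17), with mean (10+k)/(10+17+k).
Set (10+k)/(27+k) > 0.73 and solve: k > (0.73·27 − 10)/(1 − 0.73) = 35.963.
The smallest integer exceeding 35.963 is 36, and checking k=36: (46)/(63) = 0.7302 > 0.73.

k = 36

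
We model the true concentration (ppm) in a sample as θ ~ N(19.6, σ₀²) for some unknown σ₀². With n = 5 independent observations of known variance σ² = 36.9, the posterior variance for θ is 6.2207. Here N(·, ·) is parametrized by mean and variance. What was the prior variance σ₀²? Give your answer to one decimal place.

Posterior precision equals prior precision plus data precision: 1/σ_n² = 1/σ₀² + n/σ².
So 1/σ₀² = 1/6.2207 − 5/36.9 = 0.160754 − 0.135501 = 0.025253.
Hence σ₀² = 1/0.025253 ≈ 39.6.

σ₀² = 39.6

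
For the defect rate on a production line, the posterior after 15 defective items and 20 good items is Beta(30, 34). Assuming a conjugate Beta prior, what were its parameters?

Under Beta–binomial conjugacy the posterior parameters are (α+s, β+f).
So α = 30 − 15 = 15 and β = 34 − 20 = 14.

Beta(15, 14)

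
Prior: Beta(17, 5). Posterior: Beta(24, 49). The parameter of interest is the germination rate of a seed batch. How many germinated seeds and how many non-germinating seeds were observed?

7 germinated seeds and 44 non-germinating seeds

Under Beta–binomial conjugacy the posterior parameters are (a+s, b+f).
Match parameters: s=24−17=7, f=49−5=44.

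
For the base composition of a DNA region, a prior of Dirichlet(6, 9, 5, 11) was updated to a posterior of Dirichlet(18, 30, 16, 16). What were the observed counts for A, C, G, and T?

counts (12, 21, 11, 5)

For a Dirichlet(α) prior with multinomial counts c, the posterior is Dirichlet(α + c) componentwise.
Counts are posterior − prior componentwise: 18−6=12, 30−9=21, 16−5=11, 16−11=5.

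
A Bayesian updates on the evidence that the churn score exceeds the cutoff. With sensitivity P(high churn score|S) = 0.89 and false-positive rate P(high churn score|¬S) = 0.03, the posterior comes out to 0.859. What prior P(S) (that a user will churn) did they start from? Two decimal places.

P(S) = 0.17

Bayes' rule in odds form gives O(S|E) = O(S)·[P(E|S)/P(E|¬S)], hence O(S) = O(S|E)/LR.
Posterior odds = 0.859/(1−0.859) = 6.0922. LR = 0.89/0.03 = 29.6667.
Prior odds = 6.0922/29.6667 = 0.2054, so P(S) = 0.2054/(1+0.2054) ≈ 0.17.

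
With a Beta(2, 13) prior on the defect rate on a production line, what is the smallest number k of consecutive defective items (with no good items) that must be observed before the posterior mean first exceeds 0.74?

k = 36

After k defective items and 0 good items the posterior is Beta(2+k, 13), with mean (2+k)/(2+13+k).
Set (2+k)/(15+k) > 0.74 and solve: k > (0.74·15 − 2)/(1 − 0.74) = 35.000.
The smallest integer exceeding 35.000 is 36.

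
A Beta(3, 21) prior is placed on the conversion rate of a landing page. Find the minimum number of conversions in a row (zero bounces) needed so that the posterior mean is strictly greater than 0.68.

k = 42

After k conversions and 0 bounces the posterior is Beta(3+k, 21), with mean (3+k)/(3+21+k).
Set (3+k)/(24+k) > 0.68 and solve: k > (0.68·24 − 3)/(1 − 0.68) = 41.625.
The smallest integer exceeding 41.625 is 42.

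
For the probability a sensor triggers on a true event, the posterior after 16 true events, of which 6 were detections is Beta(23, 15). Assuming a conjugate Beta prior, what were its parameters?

A Beta(α, β) prior with s successes and f failures in binomial data gives a Beta(α+s, β+f) posterior.
So α = 23 − 6 = 17 and β = 15 − 10 = 5.

Beta(17, 5)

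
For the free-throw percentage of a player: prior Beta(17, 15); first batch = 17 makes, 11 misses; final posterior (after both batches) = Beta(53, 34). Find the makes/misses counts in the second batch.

19 makes and 8 misses

Sequential conjugate updates are equivalent to a single update on the pooled data, so total successes = posterior α − prior α and total failures = posterior β − prior β.
Total across both batches: 53−17=36 makes, 34−15=19 misses.
Subtract the first batch: 36−17=19 makes and 19−11=8 misses.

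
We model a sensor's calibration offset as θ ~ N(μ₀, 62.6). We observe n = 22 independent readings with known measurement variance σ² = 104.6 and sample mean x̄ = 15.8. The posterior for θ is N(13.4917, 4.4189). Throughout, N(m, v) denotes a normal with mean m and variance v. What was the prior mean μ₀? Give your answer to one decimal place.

With known observation variance, the Normal–Normal posterior has precision τ_n = τ₀ + n/σ² and mean μ_n = (τ₀μ₀ + (n/σ²)x̄)/τ_n.
Here τ₀ = 1/62.6 = 0.015974 and τ_data = 22/104.6 = 0.210325, so τ_n = 0.226299.
Rearranging for μ₀: μ₀ = (μ_n·τ_n − τ_data·x̄)/τ₀ = (13.4917·0.226299 − 0.210325·15.8) / 0.015974 = -0.269977/0.015974 ≈ -16.9.

μ₀ = -16.9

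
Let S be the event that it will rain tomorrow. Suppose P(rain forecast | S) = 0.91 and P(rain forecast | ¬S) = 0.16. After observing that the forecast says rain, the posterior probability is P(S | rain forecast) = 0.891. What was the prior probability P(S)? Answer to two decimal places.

P(S) = 0.59

In odds form, posterior odds = prior odds × likelihood ratio, so prior odds = posterior odds ÷ LR.
Posterior odds = 0.891/(1−0.891) = 8.1743. LR = 0.91/0.16 = 5.6875.
Prior odds = 8.1743/5.6875 = 1.4372, so P(S) = 1.4372/(1+1.4372) ≈ 0.59.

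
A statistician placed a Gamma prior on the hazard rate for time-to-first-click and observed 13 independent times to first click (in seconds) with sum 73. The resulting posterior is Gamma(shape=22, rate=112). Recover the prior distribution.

Gamma(shape=9, rate=39)

For an exponential likelihood with a Gamma(α, β) prior on the rate, n observations with total T give posterior Gamma(α+n, β+T).
So α = 22 − 13 = 9 and β = 112 − 73 = 39.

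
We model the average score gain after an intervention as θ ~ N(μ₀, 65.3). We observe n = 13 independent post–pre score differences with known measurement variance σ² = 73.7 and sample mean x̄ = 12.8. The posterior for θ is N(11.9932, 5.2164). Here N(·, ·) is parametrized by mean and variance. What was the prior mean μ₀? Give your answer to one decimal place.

μ₀ = 2.7

With known observation variance, the Normal–Normal posterior has precision τ_n = τ₀ + n/σ² and mean μ_n = (τ₀μ₀ + (n/σ²)x̄)/τ_n.
Here τ₀ = 1/65.3 = 0.015314 and τ_data = 13/73.7 = 0.176391, so τ_n = 0.191705.
Rearranging for μ₀: μ₀ = (μ_n·τ_n − τ_data·x̄)/τ₀ = (11.9932·0.191705 − 0.176391·12.8) / 0.015314 = 0.041352/0.015314 ≈ 2.7.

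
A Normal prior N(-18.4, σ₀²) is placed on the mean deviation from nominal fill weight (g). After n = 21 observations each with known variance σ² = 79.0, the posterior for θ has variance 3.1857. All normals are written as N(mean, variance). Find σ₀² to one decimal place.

Posterior precision equals prior precision plus data precision: 1/σ_n² = 1/σ₀² + n/σ².
So 1/σ₀² = 1/3.1857 − 21/79.0 = 0.313903 − 0.265823 = 0.048080.
Hence σ₀² = 1/0.048080 ≈ 20.8.

σ₀² = 20.8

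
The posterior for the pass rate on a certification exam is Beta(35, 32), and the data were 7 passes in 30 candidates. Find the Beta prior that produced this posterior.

Beta(28, 9)

A Beta(a, b) prior with s successes and f failures in binomial data gives a Beta(a+s, b+f) posterior.
So a = 35 − 7 = 28 and b = 32 − 23 = 9.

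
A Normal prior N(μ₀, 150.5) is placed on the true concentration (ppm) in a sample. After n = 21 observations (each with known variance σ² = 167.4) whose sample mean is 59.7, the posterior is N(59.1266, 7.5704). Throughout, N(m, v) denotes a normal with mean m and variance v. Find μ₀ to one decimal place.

With known observation variance, the Normal–Normal posterior has precision τ_n = τ₀ + n/σ² and mean μ_n = (τ₀μ₀ + (n/σ²)x̄)/τ_n.
Here τ₀ = 1/150.5 = 0.006645 and τ_data = 21/167.4 = 0.125448, so τ_n = 0.132093.
Rearranging for μ₀: μ₀ = (μ_n·τ_n − τ_data·x̄)/τ₀ = (59.1266·0.132093 − 0.125448·59.7) / 0.006645 = 0.320964/0.006645 ≈ 48.3.

μ₀ = 48.3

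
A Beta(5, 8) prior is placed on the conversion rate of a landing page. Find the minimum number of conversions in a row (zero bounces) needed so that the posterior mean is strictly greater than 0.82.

k = 32

After k conversions and 0 bounces the posterior is Beta(5+k, 8), with mean (5+k)/(5+8+k).
Set (5+k)/(13+k) > 0.82 and solve: k > (0.82·13 − 5)/(1 − 0.82) = 31.444.
The smallest integer exceeding 31.444 is 32.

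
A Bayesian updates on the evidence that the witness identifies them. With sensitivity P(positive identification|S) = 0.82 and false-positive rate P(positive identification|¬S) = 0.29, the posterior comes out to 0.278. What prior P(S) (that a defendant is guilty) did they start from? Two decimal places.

Bayes' rule in odds form gives O(S|E) = O(S)·[P(E|S)/P(E|¬S)], hence O(S) = O(S|E)/LR.
Posterior odds = 0.278/(1−0.278) = 0.3850. LR = 0.82/0.29 = 2.8276.
Prior odds = 0.3850/2.8276 = 0.1362, so P(S) = 0.1362/(1+0.1362) ≈ 0.12.

P(S) = 0.12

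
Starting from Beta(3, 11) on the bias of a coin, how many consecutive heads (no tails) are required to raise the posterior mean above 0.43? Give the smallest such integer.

After k heads and 0 tails the posterior is Beta(3+k, 11), with mean (3+k)/(3+11+k).
Set (3+k)/(14+k) > 0.43 and solve: k > (0.43·14 − 3)/(1 − 0.43) = 5.298.
The smallest integer exceeding 5.298 is 6, and checking k=6: (9)/(20) = 0.4500 > 0.43.

k = 6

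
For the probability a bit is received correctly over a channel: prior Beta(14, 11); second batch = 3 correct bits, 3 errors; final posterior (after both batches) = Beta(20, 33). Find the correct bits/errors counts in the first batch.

3 correct bits and 19 errors

Sequential conjugate updates are equivalent to a single update on the pooled data, so total successes = posterior α − prior α and total failures = posterior β − prior β.
Total across both batches: 20−14=6 correct bits, 33−11=22 errors.
Subtract the second batch: 6−3=3 correct bits and 22−3=19 errors.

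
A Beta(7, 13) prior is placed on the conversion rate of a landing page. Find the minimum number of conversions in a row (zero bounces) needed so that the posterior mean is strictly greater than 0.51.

After k conversions and 0 bounces the posterior is Beta(7+k, 13), with mean (7+k)/(7+13+k).
Set (7+k)/(20+k) > 0.51 and solve: k > (0.51·20 − 7)/(1 − 0.51) = 6.531.
The smallest integer exceeding 6.531 is 7, and checking k=7: (14)/(27) = 0.5185 > 0.51.

k = 7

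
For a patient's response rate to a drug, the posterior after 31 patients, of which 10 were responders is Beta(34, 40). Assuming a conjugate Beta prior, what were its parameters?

Beta is conjugate to the binomial likelihood: posterior = Beta(α+s, β+f).
Subtract the data counts: 34−10=24, 40−21=19.

Beta(24, 19)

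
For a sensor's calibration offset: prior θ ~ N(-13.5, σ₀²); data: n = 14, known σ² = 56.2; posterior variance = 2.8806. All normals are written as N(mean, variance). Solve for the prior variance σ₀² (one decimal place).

Posterior precision equals prior precision plus data precision: 1/σ_n² = 1/σ₀² + n/σ².
So 1/σ₀² = 1/2.8806 − 14/56.2 = 0.347150 − 0.249110 = 0.098040.
Hence σ₀² = 1/0.098040 ≈ 10.2.

σ₀² = 10.2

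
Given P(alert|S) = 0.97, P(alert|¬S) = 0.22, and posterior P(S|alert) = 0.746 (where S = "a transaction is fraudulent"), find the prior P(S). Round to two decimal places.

P(S) = 0.40

Bayes' rule in odds form gives O(S|E) = O(S)·[P(E|S)/P(E|¬S)], hence O(S) = O(S|E)/LR.
Posterior odds = 0.746/(1−0.746) = 2.9370. LR = 0.97/0.22 = 4.4091.
Prior odds = 2.9370/4.4091 = 0.6661, so P(S) = 0.6661/(1+0.6661) ≈ 0.40.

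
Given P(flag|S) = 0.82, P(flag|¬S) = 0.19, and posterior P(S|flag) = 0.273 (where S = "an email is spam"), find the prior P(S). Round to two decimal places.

P(S) = 0.08

Bayes' rule in odds form gives O(S|E) = O(S)·[P(E|S)/P(E|¬S)], hence O(S) = O(S|E)/LR.
Posterior odds = 0.273/(1−0.273) = 0.3755. LR = 0.82/0.19 = 4.3158.
Prior odds = 0.3755/4.3158 = 0.0870, so P(S) = 0.0870/(1+0.0870) ≈ 0.08.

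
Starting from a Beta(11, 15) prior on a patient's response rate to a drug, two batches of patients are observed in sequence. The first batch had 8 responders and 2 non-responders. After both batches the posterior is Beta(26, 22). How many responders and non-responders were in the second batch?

Because Beta–binomial updating is additive in the counts, the combined data contributed (α_post−α_prior, β_post−β_prior) successes and failures.
Total across both batches: 26−11=15 responders, 22−15=7 non-responders.
Subtract the first batch: 15−8=7 responders and 7−2=5 non-responders.

7 responders and 5 non-responders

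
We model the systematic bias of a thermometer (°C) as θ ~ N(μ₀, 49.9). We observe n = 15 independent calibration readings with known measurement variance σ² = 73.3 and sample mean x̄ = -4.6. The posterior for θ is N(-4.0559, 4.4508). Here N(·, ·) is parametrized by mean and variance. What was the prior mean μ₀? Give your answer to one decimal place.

The posterior mean is a precision-weighted average: μ_n = (τ₀μ₀ + τ_data·x̄)/(τ₀+τ_data), with τ₀=1/σ₀² and τ_data=n/σ².
Here τ₀ = 1/49.9 = 0.020040 and τ_data = 15/73.3 = 0.204638, so τ_n = 0.224678.
Rearranging for μ₀: μ₀ = (μ_n·τ_n − τ_data·x̄)/τ₀ = (-4.0559·0.224678 − 0.204638·-4.6) / 0.020040 = 0.030063/0.020040 ≈ 1.5.

μ₀ = 1.5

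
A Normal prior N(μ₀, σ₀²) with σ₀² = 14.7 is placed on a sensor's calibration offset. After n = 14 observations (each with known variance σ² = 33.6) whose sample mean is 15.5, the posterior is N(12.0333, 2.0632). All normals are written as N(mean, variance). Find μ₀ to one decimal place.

With known observation variance, the Normal–Normal posterior has precision τ_n = τ₀ + n/σ² and mean μ_n = (τ₀μ₀ + (n/σ²)x̄)/τ_n.
Here τ₀ = 1/14.7 = 0.068027 and τ_data = 14/33.6 = 0.416667, so τ_n = 0.484694.
Rearranging for μ₀: μ₀ = (μ_n·τ_n − τ_data·x̄)/τ₀ = (12.0333·0.484694 − 0.416667·15.5) / 0.068027 = -0.625870/0.068027 ≈ -9.2.

μ₀ = -9.2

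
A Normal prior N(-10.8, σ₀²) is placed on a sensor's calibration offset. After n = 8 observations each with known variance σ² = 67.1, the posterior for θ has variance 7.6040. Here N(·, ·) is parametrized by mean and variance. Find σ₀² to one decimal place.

For the Normal–Normal model with known σ², precisions add: τ_n = τ₀ + n/σ².
So 1/σ₀² = 1/7.6040 − 8/67.1 = 0.131510 − 0.119225 = 0.012285.
Hence σ₀² = 1/0.012285 ≈ 81.4.

σ₀² = 81.4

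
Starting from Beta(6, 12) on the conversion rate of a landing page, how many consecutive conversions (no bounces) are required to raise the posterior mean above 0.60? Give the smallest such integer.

After k conversions and 0 bounces the posterior is Beta(6+k, 12), with mean (6+k)/(6+12+k).
Set (6+k)/(18+k) > 0.60 and solve: k > (0.60·18 − 6)/(1 − 0.60) = 12.000.
The smallest integer exceeding 12.000 is 13.

k = 13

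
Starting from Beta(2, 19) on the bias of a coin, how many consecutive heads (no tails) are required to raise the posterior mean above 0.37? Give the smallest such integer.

After k heads and 0 tails the posterior is Beta(2+k, 19), with mean (2+k)/(2+19+k).
Set (2+k)/(21+k) > 0.37 and solve: k > (0.37·21 − 2)/(1 − 0.37) = 9.159.
The smallest integer exceeding 9.159 is 10, and checking k=10: (12)/(31) = 0.3871 > 0.37.

k = 10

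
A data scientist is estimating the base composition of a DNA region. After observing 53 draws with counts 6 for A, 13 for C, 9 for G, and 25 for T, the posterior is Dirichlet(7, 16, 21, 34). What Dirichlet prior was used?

For a Dirichlet(α) prior with multinomial counts c, the posterior is Dirichlet(α + c) componentwise.
Subtract each count from the matching posterior parameter: 7−6=1, 16−13=3, 21−9=12, 34−25=9.

Dirichlet(1, 3, 12, 9)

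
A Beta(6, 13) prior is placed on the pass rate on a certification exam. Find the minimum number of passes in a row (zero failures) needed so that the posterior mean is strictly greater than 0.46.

After k passes and 0 failures the posterior is Beta(6+k, 13), with mean (6+k)/(6+13+k).
Set (6+k)/(19+k) > 0.46 and solve: k > (0.46·19 − 6)/(1 − 0.46) = 5.074.
The smallest integer exceeding 5.074 is 6, and checking k=6: (12)/(25) = 0.4800 > 0.46.

k = 6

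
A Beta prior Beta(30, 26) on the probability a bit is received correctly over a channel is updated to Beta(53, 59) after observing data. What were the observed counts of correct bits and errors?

23 correct bits and 33 errors

A Beta(a, b) prior with s successes and f failures in binomial data gives a Beta(a+s, b+f) posterior.
So s = 53 − 30 = 23 and f = 59 − 26 = 33.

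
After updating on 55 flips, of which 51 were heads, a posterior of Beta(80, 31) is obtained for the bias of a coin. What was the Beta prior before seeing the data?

A Beta(a, b) prior with s successes and f failures in binomial data gives a Beta(a+s, b+f) posterior.
Subtract the data counts: 80−51=29, 31−4=27.

Beta(29, 27)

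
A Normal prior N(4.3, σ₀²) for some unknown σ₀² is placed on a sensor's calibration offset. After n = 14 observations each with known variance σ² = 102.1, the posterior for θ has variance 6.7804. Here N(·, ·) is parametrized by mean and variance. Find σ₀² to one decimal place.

σ₀² = 96.5

Posterior precision equals prior precision plus data precision: 1/σ_n² = 1/σ₀² + n/σ².
So 1/σ₀² = 1/6.7804 − 14/102.1 = 0.147484 − 0.137120 = 0.010364.
Hence σ₀² = 1/0.010364 ≈ 96.5.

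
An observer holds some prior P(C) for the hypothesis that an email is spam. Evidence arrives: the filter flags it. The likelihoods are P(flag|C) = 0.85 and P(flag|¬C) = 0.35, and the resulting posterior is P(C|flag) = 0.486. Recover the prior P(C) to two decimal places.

Bayes' rule in odds form gives O(C|E) = O(C)·[P(E|C)/P(E|¬C)], hence O(C) = O(C|E)/LR.
Posterior odds = 0.486/(1−0.486) = 0.9455. LR = 0.85/0.35 = 2.4286.
Prior odds = 0.9455/2.4286 = 0.3893, so P(C) = 0.3893/(1+0.3893) ≈ 0.28.

P(C) = 0.28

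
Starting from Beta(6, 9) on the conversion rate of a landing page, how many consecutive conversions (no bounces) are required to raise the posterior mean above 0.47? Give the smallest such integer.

After k conversions and 0 bounces the posterior is Beta(6+k, 9), with mean (6+k)/(6+9+k).
Set (6+k)/(15+k) > 0.47 and solve: k > (0.47·15 − 6)/(1 − 0.47) = 1.981.
The smallest integer exceeding 1.981 is 2.

k = 2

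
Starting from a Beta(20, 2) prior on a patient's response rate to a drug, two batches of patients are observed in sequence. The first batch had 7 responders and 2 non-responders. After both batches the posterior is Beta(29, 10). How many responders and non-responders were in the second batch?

2 responders and 6 non-responders

Because Beta–binomial updating is additive in the counts, the combined data contributed (α_post−α_prior, β_post−β_prior) successes and failures.
Total across both batches: 29−20=9 responders, 10−2=8 non-responders.
Subtract the first batch: 9−7=2 responders and 8−2=6 non-responders.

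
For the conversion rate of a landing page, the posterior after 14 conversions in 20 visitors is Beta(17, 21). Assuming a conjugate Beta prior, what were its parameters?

Beta is conjugate to the binomial likelihood: posterior = Beta(a+s, b+f).
Subtract the data counts: 17−14=3, 21−6=15.

Beta(3, 15)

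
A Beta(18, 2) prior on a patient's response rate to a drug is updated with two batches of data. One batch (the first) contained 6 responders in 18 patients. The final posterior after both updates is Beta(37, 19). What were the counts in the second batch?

13 responders and 5 non-responders

Sequential conjugate updates are equivalent to a single update on the pooled data, so total successes = posterior α − prior α and total failures = posterior β − prior β.
Total across both batches: 37−18=19 responders, 19−2=17 non-responders.
Subtract the first batch: 19−6=13 responders and 17−12=5 non-responders.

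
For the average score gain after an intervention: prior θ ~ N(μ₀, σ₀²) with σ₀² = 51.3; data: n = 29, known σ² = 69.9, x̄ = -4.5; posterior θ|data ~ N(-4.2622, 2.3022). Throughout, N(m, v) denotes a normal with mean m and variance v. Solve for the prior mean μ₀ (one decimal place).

With known observation variance, the Normal–Normal posterior has precision τ_n = τ₀ + n/σ² and mean μ_n = (τ₀μ₀ + (n/σ²)x̄)/τ_n.
Here τ₀ = 1/51.3 = 0.019493 and τ_data = 29/69.9 = 0.414878, so τ_n = 0.434371.
Rearranging for μ₀: μ₀ = (μ_n·τ_n − τ_data·x̄)/τ₀ = (-4.2622·0.434371 − 0.414878·-4.5) / 0.019493 = 0.015575/0.019493 ≈ 0.8.

μ₀ = 0.8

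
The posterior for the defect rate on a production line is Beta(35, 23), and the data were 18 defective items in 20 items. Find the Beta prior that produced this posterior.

Beta(17, 21)

Beta is conjugate to the binomial likelihood: posterior = Beta(α+s, β+f).
So α = 35 − 18 = 17 and β = 23 − 2 = 21.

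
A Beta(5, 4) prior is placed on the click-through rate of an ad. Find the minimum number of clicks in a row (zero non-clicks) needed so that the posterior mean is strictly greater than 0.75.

After k clicks and 0 non-clicks the posterior is Beta(5+k, 4), with mean (5+k)/(5+4+k).
Set (5+k)/(9+k) > 0.75 and solve: k > (0.75·9 − 5)/(1 − 0.75) = 7.000.
The smallest integer exceeding 7.000 is 8, and checking k=8: (13)/(17) = 0.7647 > 0.75.

k = 8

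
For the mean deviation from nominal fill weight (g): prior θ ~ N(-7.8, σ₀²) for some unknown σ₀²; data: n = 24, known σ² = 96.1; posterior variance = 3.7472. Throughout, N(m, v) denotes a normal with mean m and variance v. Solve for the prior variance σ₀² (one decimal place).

σ₀² = 58.4

Posterior precision equals prior precision plus data precision: 1/σ_n² = 1/σ₀² + n/σ².
So 1/σ₀² = 1/3.7472 − 24/96.1 = 0.266866 − 0.249740 = 0.017126.
Hence σ₀² = 1/0.017126 ≈ 58.4.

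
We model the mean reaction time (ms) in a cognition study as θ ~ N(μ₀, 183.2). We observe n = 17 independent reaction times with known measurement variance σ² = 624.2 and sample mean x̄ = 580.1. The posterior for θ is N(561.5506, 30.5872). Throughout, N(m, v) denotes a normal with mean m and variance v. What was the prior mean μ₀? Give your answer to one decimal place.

With known observation variance, the Normal–Normal posterior has precision τ_n = τ₀ + n/σ² and mean μ_n = (τ₀μ₀ + (n/σ²)x̄)/τ_n.
Here τ₀ = 1/183.2 = 0.005459 and τ_data = 17/624.2 = 0.027235, so τ_n = 0.032694.
Rearranging for μ₀: μ₀ = (μ_n·τ_n − τ_data·x̄)/τ₀ = (561.5506·0.032694 − 0.027235·580.1) / 0.005459 = 2.560312/0.005459 ≈ 469.0.

μ₀ = 469.0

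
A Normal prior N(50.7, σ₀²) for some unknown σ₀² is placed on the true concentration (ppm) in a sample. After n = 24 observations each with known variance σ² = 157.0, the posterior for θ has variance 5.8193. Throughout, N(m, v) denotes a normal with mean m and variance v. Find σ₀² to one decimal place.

σ₀² = 52.7

For the Normal–Normal model with known σ², precisions add: τ_n = τ₀ + n/σ².
So 1/σ₀² = 1/5.8193 − 24/157.0 = 0.171842 − 0.152866 = 0.018976.
Hence σ₀² = 1/0.018976 ≈ 52.7.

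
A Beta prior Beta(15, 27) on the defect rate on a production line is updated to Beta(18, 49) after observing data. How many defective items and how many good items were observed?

3 defective items and 22 good items

Beta is conjugate to the binomial likelihood: posterior = Beta(a+s, b+f).
Match parameters: s=18−15=3, f=49−27=22.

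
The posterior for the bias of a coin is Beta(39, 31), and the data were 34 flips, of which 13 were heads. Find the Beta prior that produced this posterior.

Beta(26, 10)

Under Beta–binomial conjugacy the posterior parameters are (α+s, β+f).
Subtract the data counts: 39−13=26, 31−21=10.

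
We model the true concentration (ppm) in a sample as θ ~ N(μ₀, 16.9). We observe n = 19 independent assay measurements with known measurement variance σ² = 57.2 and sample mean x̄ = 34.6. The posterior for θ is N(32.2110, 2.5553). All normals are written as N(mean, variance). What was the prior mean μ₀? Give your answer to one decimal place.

The posterior mean is a precision-weighted average: μ_n = (τ₀μ₀ + τ_data·x̄)/(τ₀+τ_data), with τ₀=1/σ₀² and τ_data=n/σ².
Here τ₀ = 1/16.9 = 0.059172 and τ_data = 19/57.2 = 0.332168, so τ_n = 0.391340.
Rearranging for μ₀: μ₀ = (μ_n·τ_n − τ_data·x̄)/τ₀ = (32.2110·0.391340 − 0.332168·34.6) / 0.059172 = 1.112440/0.059172 ≈ 18.8.

μ₀ = 18.8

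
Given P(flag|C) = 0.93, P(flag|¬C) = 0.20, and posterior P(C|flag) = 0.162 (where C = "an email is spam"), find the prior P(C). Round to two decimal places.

Bayes' rule in odds form gives O(C|E) = O(C)·[P(E|C)/P(E|¬C)], hence O(C) = O(C|E)/LR.
Posterior odds = 0.162/(1−0.162) = 0.1933. LR = 0.93/0.20 = 4.6500.
Prior odds = 0.1933/4.6500 = 0.0416, so P(C) = 0.0416/(1+0.0416) ≈ 0.04.

P(C) = 0.04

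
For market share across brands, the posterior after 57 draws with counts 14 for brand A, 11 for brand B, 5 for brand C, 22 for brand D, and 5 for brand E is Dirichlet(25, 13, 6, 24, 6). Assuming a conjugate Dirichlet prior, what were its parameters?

For a Dirichlet(α) prior with multinomial counts c, the posterior is Dirichlet(α + c) componentwise.
Subtract each count from the matching posterior parameter: 25−14=11, 13−11=2, 6−5=1, 24−22=2, 6−5=1.

Dirichlet(11, 2, 1, 2, 1)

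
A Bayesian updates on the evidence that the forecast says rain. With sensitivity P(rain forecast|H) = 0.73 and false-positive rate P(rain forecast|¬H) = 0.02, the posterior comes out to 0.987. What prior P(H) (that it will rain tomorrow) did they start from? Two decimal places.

P(H) = 0.68

In odds form, posterior odds = prior odds × likelihood ratio, so prior odds = posterior odds ÷ LR.
Posterior odds = 0.987/(1−0.987) = 75.9231. LR = 0.73/0.02 = 36.5000.
Prior odds = 75.9231/36.5000 = 2.0801, so P(H) = 2.0801/(1+2.0801) ≈ 0.68.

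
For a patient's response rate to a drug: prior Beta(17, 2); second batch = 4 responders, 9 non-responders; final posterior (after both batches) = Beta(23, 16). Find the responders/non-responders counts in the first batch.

2 responders and 5 non-responders

Sequential conjugate updates are equivalent to a single update on the pooled data, so total successes = posterior α − prior α and total failures = posterior β − prior β.
Total across both batches: 23−17=6 responders, 16−2=14 non-responders.
Subtract the second batch: 6−4=2 responders and 14−9=5 non-responders.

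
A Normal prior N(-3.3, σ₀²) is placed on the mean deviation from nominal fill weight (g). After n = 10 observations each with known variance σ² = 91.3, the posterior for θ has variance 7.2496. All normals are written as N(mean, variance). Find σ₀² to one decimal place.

σ₀² = 35.2

Posterior precision equals prior precision plus data precision: 1/σ_n² = 1/σ₀² + n/σ².
So 1/σ₀² = 1/7.2496 − 10/91.3 = 0.137939 − 0.109529 = 0.028410.
Hence σ₀² = 1/0.028410 ≈ 35.2.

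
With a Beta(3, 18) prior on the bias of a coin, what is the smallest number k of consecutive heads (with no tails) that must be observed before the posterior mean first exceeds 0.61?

k = 26

After k heads and 0 tails the posterior is Beta(3+k, 18), with mean (3+k)/(3+18+k).
Set (3+k)/(21+k) > 0.61 and solve: k > (0.61·21 − 3)/(1 − 0.61) = 25.154.
The smallest integer exceeding 25.154 is 26, and checking k=26: (29)/(47) = 0.6170 > 0.61.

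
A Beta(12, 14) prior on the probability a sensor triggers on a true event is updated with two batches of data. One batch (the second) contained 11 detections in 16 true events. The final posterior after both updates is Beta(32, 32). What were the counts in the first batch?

9 detections and 13 misses

Because Beta–binomial updating is additive in the counts, the combined data contributed (α_post−α_prior, β_post−β_prior) successes and failures.
Total across both batches: 32−12=20 detections, 32−14=18 misses.
Subtract the second batch: 20−11=9 detections and 18−5=13 misses.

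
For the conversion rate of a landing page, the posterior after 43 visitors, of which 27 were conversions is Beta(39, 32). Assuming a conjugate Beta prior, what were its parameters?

Beta(12, 16)

Under Beta–binomial conjugacy the posterior parameters are (α+s, β+f).
Subtract the data counts: 39−27=12, 32−16=16.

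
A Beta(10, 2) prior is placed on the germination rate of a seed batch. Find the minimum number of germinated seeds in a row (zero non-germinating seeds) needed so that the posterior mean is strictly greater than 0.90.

After k germinated seeds and 0 non-germinating seeds the posterior is Beta(10+k, 2), with mean (10+k)/(10+2+k).
Set (10+k)/(12+k) > 0.90 and solve: k > (0.90·12 − 10)/(1 − 0.90) = 8.000.
The smallest integer exceeding 8.000 is 9, and checking k=9: (19)/(21) = 0.9048 > 0.90.

k = 9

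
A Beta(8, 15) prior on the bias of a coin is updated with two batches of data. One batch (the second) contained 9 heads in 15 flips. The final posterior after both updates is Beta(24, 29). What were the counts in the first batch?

7 heads and 8 tails

Because Beta–binomial updating is additive in the counts, the combined data contributed (α_post−α_prior, β_post−β_prior) successes and failures.
Total across both batches: 24−8=16 heads, 29−15=14 tails.
Subtract the second batch: 16−9=7 heads and 14−6=8 tails.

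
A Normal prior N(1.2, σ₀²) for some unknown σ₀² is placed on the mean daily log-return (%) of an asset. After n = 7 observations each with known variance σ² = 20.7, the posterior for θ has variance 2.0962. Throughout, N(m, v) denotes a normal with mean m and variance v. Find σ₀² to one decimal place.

σ₀² = 7.2

Posterior precision equals prior precision plus data precision: 1/σ_n² = 1/σ₀² + n/σ².
So 1/σ₀² = 1/2.0962 − 7/20.7 = 0.477054 − 0.338164 = 0.138890.
Hence σ₀² = 1/0.138890 ≈ 7.2.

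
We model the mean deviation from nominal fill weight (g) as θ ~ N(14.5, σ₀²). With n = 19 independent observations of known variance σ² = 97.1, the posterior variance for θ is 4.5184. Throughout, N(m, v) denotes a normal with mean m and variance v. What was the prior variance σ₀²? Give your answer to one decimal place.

Posterior precision equals prior precision plus data precision: 1/σ_n² = 1/σ₀² + n/σ².
So 1/σ₀² = 1/4.5184 − 19/97.1 = 0.221317 − 0.195675 = 0.025642.
Hence σ₀² = 1/0.025642 ≈ 39.0.

σ₀² = 39.0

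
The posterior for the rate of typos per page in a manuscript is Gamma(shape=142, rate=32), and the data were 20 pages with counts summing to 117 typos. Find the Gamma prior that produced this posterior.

Gamma(shape=25, rate=12)

A Gamma(α, β) prior (rate parametrization) on a Poisson rate with n observations summing to S gives posterior Gamma(α+S, β+n).
So α = 142 − 117 = 25 and β = 32 − 20 = 12.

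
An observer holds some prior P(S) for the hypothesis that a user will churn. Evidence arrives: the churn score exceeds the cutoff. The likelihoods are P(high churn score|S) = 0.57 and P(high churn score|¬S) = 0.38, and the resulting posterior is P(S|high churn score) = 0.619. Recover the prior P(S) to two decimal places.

P(S) = 0.52

Bayes' rule in odds form gives O(S|E) = O(S)·[P(E|S)/P(E|¬S)], hence O(S) = O(S|E)/LR.
Posterior odds = 0.619/(1−0.619) = 1.6247. LR = 0.57/0.38 = 1.5000.
Prior odds = 1.6247/1.5000 = 1.0831, so P(S) = 1.0831/(1+1.0831) ≈ 0.52.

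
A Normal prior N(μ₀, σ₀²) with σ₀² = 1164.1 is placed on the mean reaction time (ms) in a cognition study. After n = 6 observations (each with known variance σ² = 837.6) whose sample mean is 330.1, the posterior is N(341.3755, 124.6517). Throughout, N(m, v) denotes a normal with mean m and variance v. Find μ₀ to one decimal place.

μ₀ = 435.4

With known observation variance, the Normal–Normal posterior has precision τ_n = τ₀ + n/σ² and mean μ_n = (τ₀μ₀ + (n/σ²)x̄)/τ_n.
Here τ₀ = 1/1164.1 = 0.000859 and τ_data = 6/837.6 = 0.007163, so τ_n = 0.008022.
Rearranging for μ₀: μ₀ = (μ_n·τ_n − τ_data·x̄)/τ₀ = (341.3755·0.008022 − 0.007163·330.1) / 0.000859 = 0.374008/0.000859 ≈ 435.4.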